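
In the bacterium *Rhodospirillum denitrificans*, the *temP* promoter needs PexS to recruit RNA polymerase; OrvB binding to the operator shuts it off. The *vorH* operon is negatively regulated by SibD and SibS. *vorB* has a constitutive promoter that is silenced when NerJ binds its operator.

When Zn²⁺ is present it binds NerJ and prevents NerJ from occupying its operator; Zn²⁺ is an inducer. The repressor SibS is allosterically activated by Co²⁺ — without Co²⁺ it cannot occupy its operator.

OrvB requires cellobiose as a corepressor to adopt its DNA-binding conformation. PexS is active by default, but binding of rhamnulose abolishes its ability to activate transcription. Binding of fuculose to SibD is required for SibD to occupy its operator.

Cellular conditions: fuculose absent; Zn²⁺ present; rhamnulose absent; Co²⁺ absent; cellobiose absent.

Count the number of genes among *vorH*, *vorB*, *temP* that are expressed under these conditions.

Fuculose is absent, so SibD is inactive.
Co²⁺ is absent, so SibS is inactive.
With no repressor bound, *vorH* is transcribed.
→ *vorH* is ON.
Zn²⁺ is present, so NerJ is inactive.
With no repressor bound, *vorB* is transcribed.
→ *vorB* is ON.
Cellobiose is absent, so OrvB is inactive.
Rhamnulose is absent, so PexS is active.
No repressor is bound and PexS is active, so *temP* is transcribed.
→ *temP* is ON.
3 of the 3 genes are transcribed.

3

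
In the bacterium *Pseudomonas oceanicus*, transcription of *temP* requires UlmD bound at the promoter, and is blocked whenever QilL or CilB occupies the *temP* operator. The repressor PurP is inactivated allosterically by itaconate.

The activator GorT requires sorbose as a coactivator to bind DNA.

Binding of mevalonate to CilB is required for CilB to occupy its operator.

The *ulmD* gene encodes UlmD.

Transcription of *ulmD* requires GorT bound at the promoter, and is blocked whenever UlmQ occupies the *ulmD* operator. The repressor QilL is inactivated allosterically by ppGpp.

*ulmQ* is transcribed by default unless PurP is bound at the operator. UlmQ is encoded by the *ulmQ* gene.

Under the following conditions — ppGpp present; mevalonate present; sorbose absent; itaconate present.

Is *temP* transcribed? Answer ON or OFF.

OFF

ppGpp is present, so QilL is inactive.
Sorbose is absent, so GorT is inactive.
Itaconate is present, so PurP is inactive.
With no repressor bound, *ulmQ* is transcribed.
So UlmQ is produced and active.
With repressor UlmQ bound, *ulmD* is not transcribed.
So UlmD is not produced.
Mevalonate is present, so CilB is active.
With repressor CilB bound, *temP* is not transcribed.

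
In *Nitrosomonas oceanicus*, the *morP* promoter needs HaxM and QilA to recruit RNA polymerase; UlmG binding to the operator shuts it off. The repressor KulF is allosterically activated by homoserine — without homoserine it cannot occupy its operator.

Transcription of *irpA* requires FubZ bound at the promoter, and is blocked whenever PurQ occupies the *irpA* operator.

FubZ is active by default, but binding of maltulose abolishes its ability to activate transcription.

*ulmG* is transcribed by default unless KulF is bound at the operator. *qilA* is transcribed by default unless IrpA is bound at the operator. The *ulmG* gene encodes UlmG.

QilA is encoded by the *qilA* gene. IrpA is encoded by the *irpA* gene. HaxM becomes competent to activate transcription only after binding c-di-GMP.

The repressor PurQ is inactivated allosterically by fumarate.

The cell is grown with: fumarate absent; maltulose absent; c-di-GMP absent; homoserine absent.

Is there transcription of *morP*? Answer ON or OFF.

c-di-GMP is absent, so HaxM is inactive.
Homoserine is absent, so KulF is inactive.
With no repressor bound, *ulmG* is transcribed.
So UlmG is produced and active.
Fumarate is absent, so PurQ is active.
Maltulose is absent, so FubZ is active.
With repressor PurQ bound, *irpA* is not transcribed.
So IrpA is not produced.
With no repressor bound, *qilA* is transcribed.
So QilA is produced and active.
With repressor UlmG bound, *morP* is not transcribed.

OFF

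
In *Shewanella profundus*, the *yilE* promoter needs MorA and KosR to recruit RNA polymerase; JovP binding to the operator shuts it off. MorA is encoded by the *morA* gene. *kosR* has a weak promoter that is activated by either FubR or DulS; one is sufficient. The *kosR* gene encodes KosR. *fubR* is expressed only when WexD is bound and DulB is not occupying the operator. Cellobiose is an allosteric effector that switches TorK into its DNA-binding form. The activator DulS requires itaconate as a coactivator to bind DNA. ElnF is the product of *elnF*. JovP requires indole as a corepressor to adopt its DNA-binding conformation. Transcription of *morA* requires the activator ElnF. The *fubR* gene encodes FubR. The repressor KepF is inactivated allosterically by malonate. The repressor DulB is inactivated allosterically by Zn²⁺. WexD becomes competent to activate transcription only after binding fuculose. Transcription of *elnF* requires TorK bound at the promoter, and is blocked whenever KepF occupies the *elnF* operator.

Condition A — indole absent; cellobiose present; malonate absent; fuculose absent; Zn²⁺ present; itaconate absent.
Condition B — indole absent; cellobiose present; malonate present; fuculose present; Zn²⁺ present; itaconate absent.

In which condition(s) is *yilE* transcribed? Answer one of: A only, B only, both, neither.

Condition A:
Indole is absent, so JovP is inactive.
Cellobiose is present, so TorK is active.
Malonate is absent, so KepF is active.
With repressor KepF bound, *elnF* is not transcribed.
So ElnF is not produced.
Required activator ElnF is absent, so *morA* is not transcribed.
So MorA is not produced.
Fuculose is absent, so WexD is inactive.
Zn²⁺ is present, so DulB is inactive.
Required activator WexD is absent, so *fubR* is not transcribed.
So FubR is not produced.
Itaconate is absent, so DulS is inactive.
No activator is available at the *kosR* promoter, so *kosR* is not transcribed.
So KosR is not produced.
Required activator MorA is absent, so *yilE* is not transcribed.
→ *yilE* is OFF in A.
Condition B:
Indole is absent, so JovP is inactive.
Cellobiose is present, so TorK is active.
Malonate is present, so KepF is inactive.
No repressor is bound and TorK is active, so *elnF* is transcribed.
So ElnF is produced and active.
No repressor is bound and ElnF is active, so *morA* is transcribed.
So MorA is produced and active.
Fuculose is present, so WexD is active.
Zn²⁺ is present, so DulB is inactive.
No repressor is bound and WexD is active, so *fubR* is transcribed.
So FubR is produced and active.
Itaconate is absent, so DulS is inactive.
Activator FubR is present, so *kosR* is transcribed.
So KosR is produced and active.
No repressor is bound and MorA and KosR are active, so *yilE* is transcribed.
→ *yilE* is ON in B.

B only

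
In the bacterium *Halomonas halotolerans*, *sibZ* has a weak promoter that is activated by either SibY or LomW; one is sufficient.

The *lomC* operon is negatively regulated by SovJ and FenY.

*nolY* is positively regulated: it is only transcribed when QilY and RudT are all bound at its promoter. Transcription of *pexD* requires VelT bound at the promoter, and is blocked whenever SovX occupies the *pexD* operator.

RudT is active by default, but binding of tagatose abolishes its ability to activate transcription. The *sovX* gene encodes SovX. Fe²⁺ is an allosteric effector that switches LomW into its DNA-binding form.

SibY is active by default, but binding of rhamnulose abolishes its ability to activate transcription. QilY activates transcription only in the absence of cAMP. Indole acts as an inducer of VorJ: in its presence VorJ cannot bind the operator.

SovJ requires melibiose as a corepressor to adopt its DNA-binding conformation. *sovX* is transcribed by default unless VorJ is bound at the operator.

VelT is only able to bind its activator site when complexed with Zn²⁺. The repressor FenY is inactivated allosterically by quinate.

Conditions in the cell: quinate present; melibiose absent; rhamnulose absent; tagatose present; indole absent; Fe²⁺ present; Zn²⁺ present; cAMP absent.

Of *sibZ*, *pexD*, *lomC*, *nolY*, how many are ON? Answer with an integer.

3

Rhamnulose is absent, so SibY is active.
Fe²⁺ is present, so LomW is active.
Activator SibY is present, so *sibZ* is transcribed.
→ *sibZ* is ON.
Zn²⁺ is present, so VelT is active.
Indole is absent, so VorJ is active.
With repressor VorJ bound, *sovX* is not transcribed.
So SovX is not produced.
No repressor is bound and VelT is active, so *pexD* is transcribed.
→ *pexD* is ON.
Melibiose is absent, so SovJ is inactive.
Quinate is present, so FenY is inactive.
With no repressor bound, *lomC* is transcribed.
→ *lomC* is ON.
cAMP is absent, so QilY is active.
Tagatose is present, so RudT is inactive.
Required activator RudT is absent, so *nolY* is not transcribed.
→ *nolY* is OFF.
3 of the 4 genes are transcribed.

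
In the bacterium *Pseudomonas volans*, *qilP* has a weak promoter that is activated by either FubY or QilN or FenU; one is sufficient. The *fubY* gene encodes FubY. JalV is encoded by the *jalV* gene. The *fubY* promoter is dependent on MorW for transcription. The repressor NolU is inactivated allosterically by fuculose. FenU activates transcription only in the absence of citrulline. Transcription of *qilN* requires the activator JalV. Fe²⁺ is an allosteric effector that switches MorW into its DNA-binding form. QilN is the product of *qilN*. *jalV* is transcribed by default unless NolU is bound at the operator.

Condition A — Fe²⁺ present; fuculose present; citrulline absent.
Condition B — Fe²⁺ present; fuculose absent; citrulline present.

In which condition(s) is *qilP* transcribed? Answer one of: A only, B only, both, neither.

both

Condition A:
Fe²⁺ is present, so MorW is active.
No repressor is bound and MorW is active, so *fubY* is transcribed.
So FubY is produced and active.
Fuculose is present, so NolU is inactive.
With no repressor bound, *jalV* is transcribed.
So JalV is produced and active.
No repressor is bound and JalV is active, so *qilN* is transcribed.
So QilN is produced and active.
Citrulline is absent, so FenU is active.
Activator FubY is present, so *qilP* is transcribed.
→ *qilP* is ON in A.
Condition B:
Fe²⁺ is present, so MorW is active.
No repressor is bound and MorW is active, so *fubY* is transcribed.
So FubY is produced and active.
Fuculose is absent, so NolU is active.
With repressor NolU bound, *jalV* is not transcribed.
So JalV is not produced.
Required activator JalV is absent, so *qilN* is not transcribed.
So QilN is not produced.
Citrulline is present, so FenU is inactive.
Activator FubY is present, so *qilP* is transcribed.
→ *qilP* is ON in B.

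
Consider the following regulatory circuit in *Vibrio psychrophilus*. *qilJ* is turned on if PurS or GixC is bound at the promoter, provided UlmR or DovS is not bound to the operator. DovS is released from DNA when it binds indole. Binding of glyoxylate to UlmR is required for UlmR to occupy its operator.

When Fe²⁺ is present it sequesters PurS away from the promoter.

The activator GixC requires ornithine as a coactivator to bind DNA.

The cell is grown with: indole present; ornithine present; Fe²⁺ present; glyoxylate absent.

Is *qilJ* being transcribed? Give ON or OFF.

Fe²⁺ is present, so PurS is inactive.
Ornithine is present, so GixC is active.
Glyoxylate is absent, so UlmR is inactive.
Indole is present, so DovS is inactive.
Activator GixC is present, so *qilJ* is transcribed.

ON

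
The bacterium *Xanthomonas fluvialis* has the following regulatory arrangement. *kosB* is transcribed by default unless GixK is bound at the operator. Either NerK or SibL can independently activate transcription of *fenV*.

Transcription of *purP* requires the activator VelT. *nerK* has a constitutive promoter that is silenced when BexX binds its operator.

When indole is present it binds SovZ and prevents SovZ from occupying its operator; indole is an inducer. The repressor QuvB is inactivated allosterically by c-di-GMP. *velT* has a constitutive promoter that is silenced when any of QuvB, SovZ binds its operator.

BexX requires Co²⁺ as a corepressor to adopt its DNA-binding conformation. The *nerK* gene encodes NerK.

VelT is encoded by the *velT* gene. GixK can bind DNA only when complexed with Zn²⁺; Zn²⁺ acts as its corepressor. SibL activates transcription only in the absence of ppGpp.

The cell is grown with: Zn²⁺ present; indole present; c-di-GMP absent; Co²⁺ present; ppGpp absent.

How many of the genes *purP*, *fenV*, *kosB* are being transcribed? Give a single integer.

1

c-di-GMP is absent, so QuvB is active.
Indole is present, so SovZ is inactive.
With repressor QuvB bound, *velT* is not transcribed.
So VelT is not produced.
Required activator VelT is absent, so *purP* is not transcribed.
→ *purP* is OFF.
Co²⁺ is present, so BexX is active.
With repressor BexX bound, *nerK* is not transcribed.
So NerK is not produced.
ppGpp is absent, so SibL is active.
Activator SibL is present, so *fenV* is transcribed.
→ *fenV* is ON.
Zn²⁺ is present, so GixK is active.
With repressor GixK bound, *kosB* is not transcribed.
→ *kosB* is OFF.
1 of the 3 genes is transcribed.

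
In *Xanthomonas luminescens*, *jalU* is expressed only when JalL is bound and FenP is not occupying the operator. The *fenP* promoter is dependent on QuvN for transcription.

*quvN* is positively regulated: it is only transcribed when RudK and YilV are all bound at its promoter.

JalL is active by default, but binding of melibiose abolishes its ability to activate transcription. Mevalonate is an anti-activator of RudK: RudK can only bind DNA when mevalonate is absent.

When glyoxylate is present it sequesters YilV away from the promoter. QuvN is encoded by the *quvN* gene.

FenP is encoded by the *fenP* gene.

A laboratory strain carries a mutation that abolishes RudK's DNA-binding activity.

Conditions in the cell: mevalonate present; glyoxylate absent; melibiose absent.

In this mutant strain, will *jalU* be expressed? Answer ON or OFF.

Melibiose is absent, so JalL is active.
RudK is non-functional in this strain, so it has no effect.
Glyoxylate is absent, so YilV is active.
Required activator RudK is absent, so *quvN* is not transcribed.
So QuvN is not produced.
Required activator QuvN is absent, so *fenP* is not transcribed.
So FenP is not produced.
No repressor is bound and JalL is active, so *jalU* is transcribed.

ON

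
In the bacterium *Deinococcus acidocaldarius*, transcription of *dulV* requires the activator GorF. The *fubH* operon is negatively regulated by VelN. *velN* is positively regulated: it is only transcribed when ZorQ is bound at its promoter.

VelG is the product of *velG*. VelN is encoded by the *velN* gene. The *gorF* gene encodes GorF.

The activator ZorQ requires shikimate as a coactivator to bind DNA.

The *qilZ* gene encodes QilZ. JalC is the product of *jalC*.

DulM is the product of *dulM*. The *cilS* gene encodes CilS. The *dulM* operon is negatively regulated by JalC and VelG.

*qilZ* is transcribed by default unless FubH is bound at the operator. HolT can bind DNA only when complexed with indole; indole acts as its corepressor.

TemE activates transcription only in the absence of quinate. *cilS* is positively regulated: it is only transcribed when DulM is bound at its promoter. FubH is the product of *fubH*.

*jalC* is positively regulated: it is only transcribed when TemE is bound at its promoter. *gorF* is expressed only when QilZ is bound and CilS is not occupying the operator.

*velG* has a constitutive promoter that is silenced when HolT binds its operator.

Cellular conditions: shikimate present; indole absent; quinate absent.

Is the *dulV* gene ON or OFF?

ON

Quinate is absent, so TemE is active.
No repressor is bound and TemE is active, so *jalC* is transcribed.
So JalC is produced and active.
Indole is absent, so HolT is inactive.
With no repressor bound, *velG* is transcribed.
So VelG is produced and active.
With repressor JalC bound, *dulM* is not transcribed.
So DulM is not produced.
Required activator DulM is absent, so *cilS* is not transcribed.
So CilS is not produced.
Shikimate is present, so ZorQ is active.
No repressor is bound and ZorQ is active, so *velN* is transcribed.
So VelN is produced and active.
With repressor VelN bound, *fubH* is not transcribed.
So FubH is not produced.
With no repressor bound, *qilZ* is transcribed.
So QilZ is produced and active.
No repressor is bound and QilZ is active, so *gorF* is transcribed.
So GorF is produced and active.
No repressor is bound and GorF is active, so *dulV* is transcribed.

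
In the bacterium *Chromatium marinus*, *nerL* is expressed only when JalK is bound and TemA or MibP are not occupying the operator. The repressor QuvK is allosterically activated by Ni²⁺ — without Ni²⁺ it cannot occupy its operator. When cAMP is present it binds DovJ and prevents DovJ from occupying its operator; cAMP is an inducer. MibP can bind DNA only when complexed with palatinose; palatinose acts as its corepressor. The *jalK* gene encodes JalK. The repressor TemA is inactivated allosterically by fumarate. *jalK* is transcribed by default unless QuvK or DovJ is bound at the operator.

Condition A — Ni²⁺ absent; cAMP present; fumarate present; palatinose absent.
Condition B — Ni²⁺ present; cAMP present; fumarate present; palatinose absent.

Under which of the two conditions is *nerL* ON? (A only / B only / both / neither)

Condition A:
Ni²⁺ is absent, so QuvK is inactive.
cAMP is present, so DovJ is inactive.
With no repressor bound, *jalK* is transcribed.
So JalK is produced and active.
Fumarate is present, so TemA is inactive.
Palatinose is absent, so MibP is inactive.
No repressor is bound and JalK is active, so *nerL* is transcribed.
→ *nerL* is ON in A.
Condition B:
Ni²⁺ is present, so QuvK is active.
cAMP is present, so DovJ is inactive.
With repressor QuvK bound, *jalK* is not transcribed.
So JalK is not produced.
Fumarate is present, so TemA is inactive.
Palatinose is absent, so MibP is inactive.
Required activator JalK is absent, so *nerL* is not transcribed.
→ *nerL* is OFF in B.

A only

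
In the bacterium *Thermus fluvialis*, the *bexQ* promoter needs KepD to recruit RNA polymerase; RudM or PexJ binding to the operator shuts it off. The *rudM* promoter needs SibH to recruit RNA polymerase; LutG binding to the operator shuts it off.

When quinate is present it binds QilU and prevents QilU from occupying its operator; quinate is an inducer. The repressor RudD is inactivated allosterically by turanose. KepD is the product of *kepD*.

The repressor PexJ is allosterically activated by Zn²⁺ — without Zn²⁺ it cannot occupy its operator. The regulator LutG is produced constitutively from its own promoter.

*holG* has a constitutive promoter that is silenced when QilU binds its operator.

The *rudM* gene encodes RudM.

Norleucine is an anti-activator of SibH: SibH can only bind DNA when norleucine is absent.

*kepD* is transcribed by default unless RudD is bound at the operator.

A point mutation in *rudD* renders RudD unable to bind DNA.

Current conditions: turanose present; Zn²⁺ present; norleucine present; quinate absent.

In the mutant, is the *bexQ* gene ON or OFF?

Norleucine is present, so SibH is inactive.
LutG is produced constitutively and is active.
With repressor LutG bound, *rudM* is not transcribed.
So RudM is not produced.
Zn²⁺ is present, so PexJ is active.
RudD is non-functional in this strain, so it has no effect.
With no repressor bound, *kepD* is transcribed.
So KepD is produced and active.
With repressor PexJ bound, *bexQ* is not transcribed.

OFF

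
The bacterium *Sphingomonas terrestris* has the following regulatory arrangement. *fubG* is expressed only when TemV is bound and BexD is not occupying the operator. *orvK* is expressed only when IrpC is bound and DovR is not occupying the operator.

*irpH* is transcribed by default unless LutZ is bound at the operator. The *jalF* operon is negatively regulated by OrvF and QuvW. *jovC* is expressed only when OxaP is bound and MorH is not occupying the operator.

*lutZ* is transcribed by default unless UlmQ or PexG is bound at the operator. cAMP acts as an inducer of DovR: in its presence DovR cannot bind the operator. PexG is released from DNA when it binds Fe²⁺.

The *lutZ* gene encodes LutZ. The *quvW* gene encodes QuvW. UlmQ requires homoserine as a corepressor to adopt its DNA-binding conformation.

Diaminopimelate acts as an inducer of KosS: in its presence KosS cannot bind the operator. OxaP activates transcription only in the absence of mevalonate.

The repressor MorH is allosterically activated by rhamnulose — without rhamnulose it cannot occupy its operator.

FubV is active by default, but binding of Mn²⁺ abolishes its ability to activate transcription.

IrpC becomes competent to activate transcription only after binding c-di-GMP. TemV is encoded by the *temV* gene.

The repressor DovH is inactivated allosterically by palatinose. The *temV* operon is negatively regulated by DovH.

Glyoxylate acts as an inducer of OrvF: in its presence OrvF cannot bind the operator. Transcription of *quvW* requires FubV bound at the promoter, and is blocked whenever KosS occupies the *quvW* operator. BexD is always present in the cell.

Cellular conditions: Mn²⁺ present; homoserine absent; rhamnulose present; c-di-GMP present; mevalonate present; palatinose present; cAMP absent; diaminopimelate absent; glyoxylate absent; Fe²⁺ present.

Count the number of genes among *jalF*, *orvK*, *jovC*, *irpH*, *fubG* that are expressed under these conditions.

Glyoxylate is absent, so OrvF is active.
Mn²⁺ is present, so FubV is inactive.
Diaminopimelate is absent, so KosS is active.
With repressor KosS bound, *quvW* is not transcribed.
So QuvW is not produced.
With repressor OrvF bound, *jalF* is not transcribed.
→ *jalF* is OFF.
cAMP is absent, so DovR is active.
c-di-GMP is present, so IrpC is active.
With repressor DovR bound, *orvK* is not transcribed.
→ *orvK* is OFF.
Mevalonate is present, so OxaP is inactive.
Rhamnulose is present, so MorH is active.
With repressor MorH bound, *jovC* is not transcribed.
→ *jovC* is OFF.
Homoserine is absent, so UlmQ is inactive.
Fe²⁺ is present, so PexG is inactive.
With no repressor bound, *lutZ* is transcribed.
So LutZ is produced and active.
With repressor LutZ bound, *irpH* is not transcribed.
→ *irpH* is OFF.
BexD is produced constitutively and is active.
Palatinose is present, so DovH is inactive.
With no repressor bound, *temV* is transcribed.
So TemV is produced and active.
With repressor BexD bound, *fubG* is not transcribed.
→ *fubG* is OFF.
0 of the 5 genes are transcribed.

0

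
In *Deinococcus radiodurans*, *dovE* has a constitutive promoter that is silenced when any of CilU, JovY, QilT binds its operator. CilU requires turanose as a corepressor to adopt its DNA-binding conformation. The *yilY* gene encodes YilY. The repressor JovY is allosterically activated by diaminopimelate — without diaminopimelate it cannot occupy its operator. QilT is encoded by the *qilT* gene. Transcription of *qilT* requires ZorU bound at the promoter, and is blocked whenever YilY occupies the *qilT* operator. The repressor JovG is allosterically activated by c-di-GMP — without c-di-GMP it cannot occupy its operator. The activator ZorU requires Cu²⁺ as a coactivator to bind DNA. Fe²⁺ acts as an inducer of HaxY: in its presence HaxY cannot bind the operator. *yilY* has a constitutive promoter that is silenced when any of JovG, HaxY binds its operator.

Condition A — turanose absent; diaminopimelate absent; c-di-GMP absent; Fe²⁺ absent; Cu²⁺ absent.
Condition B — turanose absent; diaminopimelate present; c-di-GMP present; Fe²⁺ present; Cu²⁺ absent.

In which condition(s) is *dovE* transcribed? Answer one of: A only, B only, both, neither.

A only

Condition A:
Turanose is absent, so CilU is inactive.
Diaminopimelate is absent, so JovY is inactive.
c-di-GMP is absent, so JovG is inactive.
Fe²⁺ is absent, so HaxY is active.
With repressor HaxY bound, *yilY* is not transcribed.
So YilY is not produced.
Cu²⁺ is absent, so ZorU is inactive.
Required activator ZorU is absent, so *qilT* is not transcribed.
So QilT is not produced.
With no repressor bound, *dovE* is transcribed.
→ *dovE* is ON in A.
Condition B:
Turanose is absent, so CilU is inactive.
Diaminopimelate is present, so JovY is active.
c-di-GMP is present, so JovG is active.
Fe²⁺ is present, so HaxY is inactive.
With repressor JovG bound, *yilY* is not transcribed.
So YilY is not produced.
Cu²⁺ is absent, so ZorU is inactive.
Required activator ZorU is absent, so *qilT* is not transcribed.
So QilT is not produced.
With repressor JovY bound, *dovE* is not transcribed.
→ *dovE* is OFF in B.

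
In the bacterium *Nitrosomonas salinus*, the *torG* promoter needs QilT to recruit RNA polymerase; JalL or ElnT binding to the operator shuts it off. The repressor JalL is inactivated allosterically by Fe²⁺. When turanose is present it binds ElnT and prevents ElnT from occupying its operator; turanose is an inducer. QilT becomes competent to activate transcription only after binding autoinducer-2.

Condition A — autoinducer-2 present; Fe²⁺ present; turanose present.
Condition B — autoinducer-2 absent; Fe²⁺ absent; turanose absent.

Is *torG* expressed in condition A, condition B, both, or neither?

Condition A:
Autoinducer-2 is present, so QilT is active.
Fe²⁺ is present, so JalL is inactive.
Turanose is present, so ElnT is inactive.
No repressor is bound and QilT is active, so *torG* is transcribed.
→ *torG* is ON in A.
Condition B:
Autoinducer-2 is absent, so QilT is inactive.
Fe²⁺ is absent, so JalL is active.
Turanose is absent, so ElnT is active.
With repressor JalL bound, *torG* is not transcribed.
→ *torG* is OFF in B.

A only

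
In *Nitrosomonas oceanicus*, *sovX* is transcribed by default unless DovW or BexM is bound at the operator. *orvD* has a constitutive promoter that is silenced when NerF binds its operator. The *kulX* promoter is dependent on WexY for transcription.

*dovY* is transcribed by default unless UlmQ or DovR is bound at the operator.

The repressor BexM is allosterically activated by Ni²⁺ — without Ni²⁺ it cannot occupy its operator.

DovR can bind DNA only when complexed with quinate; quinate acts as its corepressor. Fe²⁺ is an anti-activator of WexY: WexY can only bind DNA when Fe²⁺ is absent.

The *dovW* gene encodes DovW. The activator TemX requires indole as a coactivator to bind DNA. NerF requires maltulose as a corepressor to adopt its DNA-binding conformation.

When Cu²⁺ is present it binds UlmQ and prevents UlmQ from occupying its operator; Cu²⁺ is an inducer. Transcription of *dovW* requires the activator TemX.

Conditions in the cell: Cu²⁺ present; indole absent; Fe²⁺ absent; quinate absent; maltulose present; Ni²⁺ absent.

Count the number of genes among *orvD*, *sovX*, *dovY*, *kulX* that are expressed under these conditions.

Maltulose is present, so NerF is active.
With repressor NerF bound, *orvD* is not transcribed.
→ *orvD* is OFF.
Indole is absent, so TemX is inactive.
Required activator TemX is absent, so *dovW* is not transcribed.
So DovW is not produced.
Ni²⁺ is absent, so BexM is inactive.
With no repressor bound, *sovX* is transcribed.
→ *sovX* is ON.
Cu²⁺ is present, so UlmQ is inactive.
Quinate is absent, so DovR is inactive.
With no repressor bound, *dovY* is transcribed.
→ *dovY* is ON.
Fe²⁺ is absent, so WexY is active.
No repressor is bound and WexY is active, so *kulX* is transcribed.
→ *kulX* is ON.
3 of the 4 genes are transcribed.

3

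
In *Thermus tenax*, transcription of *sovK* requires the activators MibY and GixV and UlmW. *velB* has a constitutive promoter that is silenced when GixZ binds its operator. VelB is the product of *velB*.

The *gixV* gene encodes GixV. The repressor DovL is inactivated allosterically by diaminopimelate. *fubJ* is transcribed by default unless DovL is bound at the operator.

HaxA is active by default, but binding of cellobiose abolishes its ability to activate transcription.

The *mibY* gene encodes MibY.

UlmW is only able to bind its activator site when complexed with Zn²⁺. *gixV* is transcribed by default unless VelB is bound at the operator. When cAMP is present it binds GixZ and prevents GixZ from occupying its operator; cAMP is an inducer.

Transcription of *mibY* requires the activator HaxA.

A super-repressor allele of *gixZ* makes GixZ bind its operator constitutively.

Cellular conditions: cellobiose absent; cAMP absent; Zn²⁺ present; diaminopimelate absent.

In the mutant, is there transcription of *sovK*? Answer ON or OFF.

Cellobiose is absent, so HaxA is active.
No repressor is bound and HaxA is active, so *mibY* is transcribed.
So MibY is produced and active.
GixZ is constitutively active in this strain.
With repressor GixZ bound, *velB* is not transcribed.
So VelB is not produced.
With no repressor bound, *gixV* is transcribed.
So GixV is produced and active.
Zn²⁺ is present, so UlmW is active.
No repressor is bound and MibY and GixV and UlmW are active, so *sovK* is transcribed.

ON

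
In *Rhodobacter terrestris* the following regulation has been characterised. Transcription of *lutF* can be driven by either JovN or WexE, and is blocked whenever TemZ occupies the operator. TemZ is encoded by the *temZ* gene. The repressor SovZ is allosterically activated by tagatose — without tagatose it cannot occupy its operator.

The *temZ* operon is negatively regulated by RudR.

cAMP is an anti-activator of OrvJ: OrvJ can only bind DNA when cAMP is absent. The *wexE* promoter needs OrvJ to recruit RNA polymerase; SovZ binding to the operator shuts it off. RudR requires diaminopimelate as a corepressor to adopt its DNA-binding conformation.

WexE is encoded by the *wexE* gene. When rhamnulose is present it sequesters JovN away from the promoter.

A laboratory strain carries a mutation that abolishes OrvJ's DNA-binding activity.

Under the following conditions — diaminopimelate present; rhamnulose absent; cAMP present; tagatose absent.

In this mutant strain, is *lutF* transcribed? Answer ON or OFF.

ON

Rhamnulose is absent, so JovN is active.
Diaminopimelate is present, so RudR is active.
With repressor RudR bound, *temZ* is not transcribed.
So TemZ is not produced.
Tagatose is absent, so SovZ is inactive.
OrvJ is non-functional in this strain, so it has no effect.
Required activator OrvJ is absent, so *wexE* is not transcribed.
So WexE is not produced.
Activator JovN is present, so *lutF* is transcribed.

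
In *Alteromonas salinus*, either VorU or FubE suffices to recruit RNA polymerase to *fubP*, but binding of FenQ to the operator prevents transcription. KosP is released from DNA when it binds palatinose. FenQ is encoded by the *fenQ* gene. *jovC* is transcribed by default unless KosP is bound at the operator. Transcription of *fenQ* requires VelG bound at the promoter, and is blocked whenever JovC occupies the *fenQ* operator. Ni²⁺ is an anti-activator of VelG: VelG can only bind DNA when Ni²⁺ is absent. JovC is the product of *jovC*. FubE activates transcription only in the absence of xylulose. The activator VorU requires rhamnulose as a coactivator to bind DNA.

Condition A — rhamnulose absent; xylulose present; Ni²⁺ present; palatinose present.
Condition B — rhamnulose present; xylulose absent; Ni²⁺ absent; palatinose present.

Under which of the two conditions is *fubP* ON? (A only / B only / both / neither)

B only

Condition A:
Rhamnulose is absent, so VorU is inactive.
Xylulose is present, so FubE is inactive.
Ni²⁺ is present, so VelG is inactive.
Palatinose is present, so KosP is inactive.
With no repressor bound, *jovC* is transcribed.
So JovC is produced and active.
With repressor JovC bound, *fenQ* is not transcribed.
So FenQ is not produced.
No activator is available at the *fubP* promoter, so *fubP* is not transcribed.
→ *fubP* is OFF in A.
Condition B:
Rhamnulose is present, so VorU is active.
Xylulose is absent, so FubE is active.
Ni²⁺ is absent, so VelG is active.
Palatinose is present, so KosP is inactive.
With no repressor bound, *jovC* is transcribed.
So JovC is produced and active.
With repressor JovC bound, *fenQ* is not transcribed.
So FenQ is not produced.
Activator VorU is present, so *fubP* is transcribed.
→ *fubP* is ON in B.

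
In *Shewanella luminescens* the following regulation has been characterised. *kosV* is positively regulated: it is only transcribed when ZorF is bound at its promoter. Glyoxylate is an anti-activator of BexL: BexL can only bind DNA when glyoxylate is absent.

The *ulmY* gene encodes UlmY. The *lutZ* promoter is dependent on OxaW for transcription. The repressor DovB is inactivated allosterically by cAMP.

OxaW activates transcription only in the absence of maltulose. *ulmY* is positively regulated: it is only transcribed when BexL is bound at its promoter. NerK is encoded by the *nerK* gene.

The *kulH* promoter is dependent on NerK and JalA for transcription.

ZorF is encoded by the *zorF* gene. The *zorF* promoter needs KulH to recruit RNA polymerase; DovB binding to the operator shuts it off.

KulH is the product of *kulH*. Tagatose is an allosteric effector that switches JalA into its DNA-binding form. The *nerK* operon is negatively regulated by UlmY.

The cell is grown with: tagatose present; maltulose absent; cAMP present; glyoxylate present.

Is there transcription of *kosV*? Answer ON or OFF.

Glyoxylate is present, so BexL is inactive.
Required activator BexL is absent, so *ulmY* is not transcribed.
So UlmY is not produced.
With no repressor bound, *nerK* is transcribed.
So NerK is produced and active.
Tagatose is present, so JalA is active.
No repressor is bound and NerK and JalA are active, so *kulH* is transcribed.
So KulH is produced and active.
cAMP is present, so DovB is inactive.
No repressor is bound and KulH is active, so *zorF* is transcribed.
So ZorF is produced and active.
No repressor is bound and ZorF is active, so *kosV* is transcribed.

ON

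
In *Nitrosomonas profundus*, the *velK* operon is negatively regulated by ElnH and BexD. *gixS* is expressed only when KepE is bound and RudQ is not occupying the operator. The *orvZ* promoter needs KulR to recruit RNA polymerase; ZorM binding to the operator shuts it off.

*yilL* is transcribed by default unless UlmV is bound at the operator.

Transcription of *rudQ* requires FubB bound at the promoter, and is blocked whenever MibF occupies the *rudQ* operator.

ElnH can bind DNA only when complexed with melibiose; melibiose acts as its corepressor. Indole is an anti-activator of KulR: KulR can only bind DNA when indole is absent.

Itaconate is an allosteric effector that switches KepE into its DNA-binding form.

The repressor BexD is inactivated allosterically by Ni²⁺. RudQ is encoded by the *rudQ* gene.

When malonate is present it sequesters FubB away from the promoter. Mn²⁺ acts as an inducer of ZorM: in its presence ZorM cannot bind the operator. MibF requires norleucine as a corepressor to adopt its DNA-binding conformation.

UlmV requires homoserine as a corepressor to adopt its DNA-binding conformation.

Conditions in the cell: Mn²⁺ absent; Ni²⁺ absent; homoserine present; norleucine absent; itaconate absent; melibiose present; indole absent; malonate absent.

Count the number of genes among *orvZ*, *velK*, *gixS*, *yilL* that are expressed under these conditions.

Indole is absent, so KulR is active.
Mn²⁺ is absent, so ZorM is active.
With repressor ZorM bound, *orvZ* is not transcribed.
→ *orvZ* is OFF.
Melibiose is present, so ElnH is active.
Ni²⁺ is absent, so BexD is active.
With repressor ElnH bound, *velK* is not transcribed.
→ *velK* is OFF.
Itaconate is absent, so KepE is inactive.
Norleucine is absent, so MibF is inactive.
Malonate is absent, so FubB is active.
No repressor is bound and FubB is active, so *rudQ* is transcribed.
So RudQ is produced and active.
With repressor RudQ bound, *gixS* is not transcribed.
→ *gixS* is OFF.
Homoserine is present, so UlmV is active.
With repressor UlmV bound, *yilL* is not transcribed.
→ *yilL* is OFF.
0 of the 4 genes are transcribed.

0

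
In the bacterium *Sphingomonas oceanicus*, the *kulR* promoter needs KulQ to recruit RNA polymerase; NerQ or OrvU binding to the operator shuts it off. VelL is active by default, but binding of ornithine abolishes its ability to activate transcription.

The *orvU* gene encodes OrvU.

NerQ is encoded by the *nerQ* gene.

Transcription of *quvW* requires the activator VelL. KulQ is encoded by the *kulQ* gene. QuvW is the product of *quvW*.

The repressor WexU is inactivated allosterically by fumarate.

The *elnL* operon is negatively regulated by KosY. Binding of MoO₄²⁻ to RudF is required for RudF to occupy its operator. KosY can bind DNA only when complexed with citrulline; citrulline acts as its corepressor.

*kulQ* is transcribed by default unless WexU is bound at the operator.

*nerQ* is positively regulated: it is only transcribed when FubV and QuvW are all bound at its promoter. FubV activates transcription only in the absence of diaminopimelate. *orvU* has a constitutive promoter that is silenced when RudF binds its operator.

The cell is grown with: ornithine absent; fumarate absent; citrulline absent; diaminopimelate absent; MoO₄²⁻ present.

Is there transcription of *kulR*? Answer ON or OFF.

OFF

Fumarate is absent, so WexU is active.
With repressor WexU bound, *kulQ* is not transcribed.
So KulQ is not produced.
Diaminopimelate is absent, so FubV is active.
Ornithine is absent, so VelL is active.
No repressor is bound and VelL is active, so *quvW* is transcribed.
So QuvW is produced and active.
No repressor is bound and FubV and QuvW are active, so *nerQ* is transcribed.
So NerQ is produced and active.
MoO₄²⁻ is present, so RudF is active.
With repressor RudF bound, *orvU* is not transcribed.
So OrvU is not produced.
With repressor NerQ bound, *kulR* is not transcribed.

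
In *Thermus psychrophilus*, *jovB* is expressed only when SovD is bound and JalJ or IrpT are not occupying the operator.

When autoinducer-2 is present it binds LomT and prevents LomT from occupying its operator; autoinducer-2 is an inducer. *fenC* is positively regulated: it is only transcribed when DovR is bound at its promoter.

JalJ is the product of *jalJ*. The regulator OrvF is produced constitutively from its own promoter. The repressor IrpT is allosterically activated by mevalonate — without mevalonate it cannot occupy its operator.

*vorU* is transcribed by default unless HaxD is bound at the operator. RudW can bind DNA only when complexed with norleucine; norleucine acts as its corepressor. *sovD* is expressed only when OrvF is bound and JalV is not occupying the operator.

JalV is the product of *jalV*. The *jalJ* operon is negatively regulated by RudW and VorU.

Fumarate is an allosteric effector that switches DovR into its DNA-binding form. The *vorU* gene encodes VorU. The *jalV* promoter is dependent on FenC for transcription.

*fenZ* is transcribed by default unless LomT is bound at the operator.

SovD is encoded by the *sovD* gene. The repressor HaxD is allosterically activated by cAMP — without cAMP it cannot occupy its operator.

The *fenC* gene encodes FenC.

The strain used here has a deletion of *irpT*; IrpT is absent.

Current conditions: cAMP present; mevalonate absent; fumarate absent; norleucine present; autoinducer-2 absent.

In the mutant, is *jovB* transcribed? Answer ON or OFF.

Norleucine is present, so RudW is active.
cAMP is present, so HaxD is active.
With repressor HaxD bound, *vorU* is not transcribed.
So VorU is not produced.
With repressor RudW bound, *jalJ* is not transcribed.
So JalJ is not produced.
IrpT is non-functional in this strain, so it has no effect.
OrvF is produced constitutively and is active.
Fumarate is absent, so DovR is inactive.
Required activator DovR is absent, so *fenC* is not transcribed.
So FenC is not produced.
Required activator FenC is absent, so *jalV* is not transcribed.
So JalV is not produced.
No repressor is bound and OrvF is active, so *sovD* is transcribed.
So SovD is produced and active.
No repressor is bound and SovD is active, so *jovB* is transcribed.

ON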